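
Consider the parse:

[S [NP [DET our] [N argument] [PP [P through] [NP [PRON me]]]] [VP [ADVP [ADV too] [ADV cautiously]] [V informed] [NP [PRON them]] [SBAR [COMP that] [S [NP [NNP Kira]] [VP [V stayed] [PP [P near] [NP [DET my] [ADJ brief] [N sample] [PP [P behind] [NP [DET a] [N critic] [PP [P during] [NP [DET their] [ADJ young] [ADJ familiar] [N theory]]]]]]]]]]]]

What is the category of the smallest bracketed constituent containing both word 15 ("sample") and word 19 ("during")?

Both words fall inside [NP my brief sample behind a critic during their young familiar theory] (words 13–23), and no smaller constituent contains them both. Label: NP.

NP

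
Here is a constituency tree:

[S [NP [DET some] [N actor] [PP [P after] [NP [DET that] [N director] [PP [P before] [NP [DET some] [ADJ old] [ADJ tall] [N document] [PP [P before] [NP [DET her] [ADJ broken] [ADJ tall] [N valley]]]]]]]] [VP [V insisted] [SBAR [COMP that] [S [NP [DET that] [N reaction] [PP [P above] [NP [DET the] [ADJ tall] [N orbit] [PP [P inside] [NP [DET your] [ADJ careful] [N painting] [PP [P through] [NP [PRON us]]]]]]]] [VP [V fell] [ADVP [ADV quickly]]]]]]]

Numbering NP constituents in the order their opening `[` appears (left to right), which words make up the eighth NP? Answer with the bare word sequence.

us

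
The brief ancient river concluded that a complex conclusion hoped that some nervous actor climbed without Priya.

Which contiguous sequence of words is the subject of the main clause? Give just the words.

the brief ancient river

"the brief ancient river" is the NP that combines with the VP headed by "concluded" to form the main clause — the subject.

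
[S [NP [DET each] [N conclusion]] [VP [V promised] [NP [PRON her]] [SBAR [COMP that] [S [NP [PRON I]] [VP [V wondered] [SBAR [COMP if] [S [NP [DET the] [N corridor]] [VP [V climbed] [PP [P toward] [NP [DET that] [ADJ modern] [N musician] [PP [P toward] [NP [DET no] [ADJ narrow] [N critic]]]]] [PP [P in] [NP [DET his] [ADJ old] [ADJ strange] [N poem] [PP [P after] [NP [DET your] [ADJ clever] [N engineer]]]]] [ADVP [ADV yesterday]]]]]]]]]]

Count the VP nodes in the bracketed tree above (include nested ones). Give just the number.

Scanning left to right, an opening `[VP` appears at word positions 3, 7, 11 — 3 in total.

3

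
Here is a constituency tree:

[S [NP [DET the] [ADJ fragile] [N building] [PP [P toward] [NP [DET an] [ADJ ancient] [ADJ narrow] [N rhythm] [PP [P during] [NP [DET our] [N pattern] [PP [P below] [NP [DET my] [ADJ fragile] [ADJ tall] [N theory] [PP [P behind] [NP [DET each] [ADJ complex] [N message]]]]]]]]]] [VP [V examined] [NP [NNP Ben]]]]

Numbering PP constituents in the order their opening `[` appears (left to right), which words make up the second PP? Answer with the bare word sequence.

during our pattern below my fragile tall theory behind each complex message

Opening `[PP` markers occur at word positions 4, 9, 12, 17; the second of these opens the constituent [PP during our pattern below my fragile tall theory behind each complex message].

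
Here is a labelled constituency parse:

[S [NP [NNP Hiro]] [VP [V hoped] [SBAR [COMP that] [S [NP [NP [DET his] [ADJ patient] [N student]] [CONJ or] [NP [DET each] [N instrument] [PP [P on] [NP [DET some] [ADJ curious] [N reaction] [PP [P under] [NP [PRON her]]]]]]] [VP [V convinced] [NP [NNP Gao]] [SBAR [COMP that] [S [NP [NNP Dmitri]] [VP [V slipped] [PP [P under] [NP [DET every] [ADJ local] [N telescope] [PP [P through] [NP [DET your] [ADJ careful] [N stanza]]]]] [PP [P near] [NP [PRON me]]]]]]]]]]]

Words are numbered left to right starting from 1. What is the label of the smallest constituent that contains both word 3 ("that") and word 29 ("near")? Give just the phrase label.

The smallest bracket enclosing both words is [SBAR that his patient student or each instrument on some curious reaction under her convinced Gao that Dmitri slipped under every local telescope through your careful stanza near me], so the label is SBAR.

SBAR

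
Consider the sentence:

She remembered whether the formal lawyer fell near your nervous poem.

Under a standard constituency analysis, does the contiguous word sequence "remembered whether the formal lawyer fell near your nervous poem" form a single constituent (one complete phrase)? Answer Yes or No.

Yes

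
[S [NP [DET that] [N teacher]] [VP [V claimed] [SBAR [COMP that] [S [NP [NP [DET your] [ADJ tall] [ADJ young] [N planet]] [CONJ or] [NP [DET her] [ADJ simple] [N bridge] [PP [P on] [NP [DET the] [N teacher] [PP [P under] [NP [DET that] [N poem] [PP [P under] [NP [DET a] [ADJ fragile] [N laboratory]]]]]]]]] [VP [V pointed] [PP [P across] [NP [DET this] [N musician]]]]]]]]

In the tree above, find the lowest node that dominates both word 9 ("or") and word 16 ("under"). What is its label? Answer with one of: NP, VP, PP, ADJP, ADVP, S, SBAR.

NP

Word 9 lies under S → VP → SBAR → S → NP → CONJ; word 16 lies under S → VP → SBAR → S → NP → NP → PP → NP → PP → P. The lowest shared node is the NP.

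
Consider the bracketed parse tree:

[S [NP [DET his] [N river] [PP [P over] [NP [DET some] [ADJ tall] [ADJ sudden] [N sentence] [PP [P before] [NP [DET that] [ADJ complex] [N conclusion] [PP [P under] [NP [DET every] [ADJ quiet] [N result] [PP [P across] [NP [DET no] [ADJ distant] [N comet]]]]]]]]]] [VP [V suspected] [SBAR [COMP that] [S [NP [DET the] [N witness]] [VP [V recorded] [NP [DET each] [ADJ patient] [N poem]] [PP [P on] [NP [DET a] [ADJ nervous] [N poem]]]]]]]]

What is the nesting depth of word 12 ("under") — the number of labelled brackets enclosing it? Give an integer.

8

Counting open brackets not yet closed at "under": [S [NP [PP [NP [PP [NP [PP [P = 8.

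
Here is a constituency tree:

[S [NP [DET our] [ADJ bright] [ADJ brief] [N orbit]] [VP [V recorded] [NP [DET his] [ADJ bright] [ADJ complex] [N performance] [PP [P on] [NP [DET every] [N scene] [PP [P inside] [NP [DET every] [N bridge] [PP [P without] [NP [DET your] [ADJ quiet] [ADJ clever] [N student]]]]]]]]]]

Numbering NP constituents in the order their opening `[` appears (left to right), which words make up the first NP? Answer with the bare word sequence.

our bright brief orbit

Opening `[NP` markers occur at word positions 1, 6, 11, 14, 17; the first of these opens the constituent [NP our bright brief orbit].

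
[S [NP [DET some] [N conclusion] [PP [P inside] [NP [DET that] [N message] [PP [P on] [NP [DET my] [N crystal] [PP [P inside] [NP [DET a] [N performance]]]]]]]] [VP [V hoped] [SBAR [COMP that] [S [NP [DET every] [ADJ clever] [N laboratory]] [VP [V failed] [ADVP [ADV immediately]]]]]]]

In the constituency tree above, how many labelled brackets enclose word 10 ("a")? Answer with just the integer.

9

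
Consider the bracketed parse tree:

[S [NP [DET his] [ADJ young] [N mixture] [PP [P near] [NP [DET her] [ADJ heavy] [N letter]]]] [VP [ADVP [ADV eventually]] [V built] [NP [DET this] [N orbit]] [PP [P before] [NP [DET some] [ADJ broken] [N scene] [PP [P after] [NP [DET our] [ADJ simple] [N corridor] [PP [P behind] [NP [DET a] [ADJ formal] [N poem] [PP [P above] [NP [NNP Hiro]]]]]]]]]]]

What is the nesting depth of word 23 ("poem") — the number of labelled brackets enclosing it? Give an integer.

9

Counting open brackets not yet closed at "poem": [S [VP [PP [NP [PP [NP [PP [NP [N = 9.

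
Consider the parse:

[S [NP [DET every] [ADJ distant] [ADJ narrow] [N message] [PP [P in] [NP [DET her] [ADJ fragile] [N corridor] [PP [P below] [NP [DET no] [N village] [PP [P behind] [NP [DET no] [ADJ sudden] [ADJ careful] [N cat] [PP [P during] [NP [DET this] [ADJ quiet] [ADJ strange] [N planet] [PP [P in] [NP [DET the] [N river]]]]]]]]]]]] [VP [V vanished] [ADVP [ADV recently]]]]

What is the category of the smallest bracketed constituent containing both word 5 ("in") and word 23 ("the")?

Both words fall inside [PP in her fragile corridor below no village behind no sudden careful cat during this quiet strange planet in the river] (words 5–24), and no smaller constituent contains them both. Label: PP.

PP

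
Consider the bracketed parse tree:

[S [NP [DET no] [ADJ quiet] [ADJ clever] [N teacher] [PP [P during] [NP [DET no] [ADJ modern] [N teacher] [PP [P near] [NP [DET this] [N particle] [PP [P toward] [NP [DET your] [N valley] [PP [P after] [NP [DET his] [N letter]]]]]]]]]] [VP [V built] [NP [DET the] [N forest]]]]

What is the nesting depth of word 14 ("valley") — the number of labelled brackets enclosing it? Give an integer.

9

Counting open brackets not yet closed at "valley": [S [NP [PP [NP [PP [NP [PP [NP [N = 9.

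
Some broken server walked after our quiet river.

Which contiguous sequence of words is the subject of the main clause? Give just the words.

some broken server

"some broken server" is the NP that combines with the VP headed by "walked" to form the main clause — the subject.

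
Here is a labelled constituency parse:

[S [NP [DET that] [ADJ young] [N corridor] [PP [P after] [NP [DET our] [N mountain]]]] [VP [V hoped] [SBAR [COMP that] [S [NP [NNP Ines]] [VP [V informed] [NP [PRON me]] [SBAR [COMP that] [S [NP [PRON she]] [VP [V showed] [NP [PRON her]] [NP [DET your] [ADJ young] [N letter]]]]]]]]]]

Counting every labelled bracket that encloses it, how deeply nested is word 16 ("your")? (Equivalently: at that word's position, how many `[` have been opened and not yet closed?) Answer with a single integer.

10

Counting open brackets not yet closed at "your": [S [VP [SBAR [S [VP [SBAR [S [VP [NP [DET = 10.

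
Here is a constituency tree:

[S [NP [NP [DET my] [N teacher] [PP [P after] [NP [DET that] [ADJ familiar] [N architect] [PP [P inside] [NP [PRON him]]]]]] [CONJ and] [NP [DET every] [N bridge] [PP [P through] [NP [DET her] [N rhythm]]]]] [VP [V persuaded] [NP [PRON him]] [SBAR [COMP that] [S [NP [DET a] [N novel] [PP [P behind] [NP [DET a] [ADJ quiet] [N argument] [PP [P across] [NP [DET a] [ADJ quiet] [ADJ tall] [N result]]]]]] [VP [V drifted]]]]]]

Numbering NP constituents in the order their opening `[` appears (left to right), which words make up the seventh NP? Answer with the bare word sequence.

him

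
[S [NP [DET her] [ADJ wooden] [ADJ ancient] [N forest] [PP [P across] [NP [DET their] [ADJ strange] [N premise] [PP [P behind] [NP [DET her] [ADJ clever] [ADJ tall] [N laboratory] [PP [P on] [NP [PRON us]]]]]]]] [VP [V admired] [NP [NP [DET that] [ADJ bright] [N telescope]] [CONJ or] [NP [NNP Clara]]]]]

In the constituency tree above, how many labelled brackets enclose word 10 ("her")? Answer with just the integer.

7

The word sits inside DET, which is inside NP, inside PP, inside NP, inside PP, inside NP, inside S — 7 brackets in all.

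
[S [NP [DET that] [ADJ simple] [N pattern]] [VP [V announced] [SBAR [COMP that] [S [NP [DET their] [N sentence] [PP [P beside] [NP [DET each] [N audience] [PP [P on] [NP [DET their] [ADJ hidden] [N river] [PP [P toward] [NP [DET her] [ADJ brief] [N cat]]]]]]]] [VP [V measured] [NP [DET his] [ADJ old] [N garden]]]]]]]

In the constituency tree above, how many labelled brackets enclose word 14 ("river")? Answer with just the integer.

10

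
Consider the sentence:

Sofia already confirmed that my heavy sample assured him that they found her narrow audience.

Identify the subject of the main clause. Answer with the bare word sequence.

The subject of the main clause is the NP immediately before the verb "confirmed": "Sofia".

Sofia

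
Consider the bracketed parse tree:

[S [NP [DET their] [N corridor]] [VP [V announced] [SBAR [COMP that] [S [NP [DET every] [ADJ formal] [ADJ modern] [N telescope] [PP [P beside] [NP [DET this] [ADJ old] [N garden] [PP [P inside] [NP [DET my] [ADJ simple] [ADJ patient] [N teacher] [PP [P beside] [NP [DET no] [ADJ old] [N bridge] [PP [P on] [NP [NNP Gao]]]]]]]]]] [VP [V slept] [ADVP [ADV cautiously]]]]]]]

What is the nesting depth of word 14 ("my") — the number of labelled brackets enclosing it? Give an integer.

The word sits inside DET, which is inside NP, inside PP, inside NP, inside PP, inside NP, inside S, inside SBAR, inside VP, inside S — 10 brackets in all.

10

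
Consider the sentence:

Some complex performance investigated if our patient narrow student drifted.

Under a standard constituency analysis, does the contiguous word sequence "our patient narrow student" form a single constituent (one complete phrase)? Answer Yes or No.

Yes

"our patient narrow student" is exactly the noun phrase [NP our patient narrow student], a complete constituent.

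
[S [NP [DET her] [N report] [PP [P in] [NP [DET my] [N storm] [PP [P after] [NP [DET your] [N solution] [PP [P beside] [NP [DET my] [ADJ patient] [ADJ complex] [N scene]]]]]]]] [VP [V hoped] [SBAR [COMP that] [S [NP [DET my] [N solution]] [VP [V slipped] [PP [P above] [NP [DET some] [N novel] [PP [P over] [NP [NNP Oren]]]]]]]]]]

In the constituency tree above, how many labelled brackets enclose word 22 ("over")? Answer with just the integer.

9

Counting open brackets not yet closed at "over": [S [VP [SBAR [S [VP [PP [NP [PP [P = 9.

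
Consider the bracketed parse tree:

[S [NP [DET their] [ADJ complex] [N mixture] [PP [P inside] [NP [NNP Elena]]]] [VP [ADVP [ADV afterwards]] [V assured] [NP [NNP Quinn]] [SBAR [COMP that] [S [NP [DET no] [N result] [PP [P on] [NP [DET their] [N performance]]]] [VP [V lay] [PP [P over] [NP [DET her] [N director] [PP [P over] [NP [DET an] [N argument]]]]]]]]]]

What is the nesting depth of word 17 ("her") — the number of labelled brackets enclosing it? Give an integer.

8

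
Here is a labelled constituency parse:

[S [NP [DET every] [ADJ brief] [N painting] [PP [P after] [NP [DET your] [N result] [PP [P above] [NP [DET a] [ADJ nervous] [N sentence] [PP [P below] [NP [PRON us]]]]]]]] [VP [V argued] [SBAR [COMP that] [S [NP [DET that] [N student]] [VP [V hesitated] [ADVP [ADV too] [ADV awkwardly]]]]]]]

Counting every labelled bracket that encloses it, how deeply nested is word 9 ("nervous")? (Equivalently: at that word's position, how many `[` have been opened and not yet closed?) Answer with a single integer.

7

The word sits inside ADJ, which is inside NP, inside PP, inside NP, inside PP, inside NP, inside S — 7 brackets in all.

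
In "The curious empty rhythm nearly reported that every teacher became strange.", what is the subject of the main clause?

In the main clause the verb is "reported"; the NP preceding it, "the curious empty rhythm", is the subject.

the curious empty rhythm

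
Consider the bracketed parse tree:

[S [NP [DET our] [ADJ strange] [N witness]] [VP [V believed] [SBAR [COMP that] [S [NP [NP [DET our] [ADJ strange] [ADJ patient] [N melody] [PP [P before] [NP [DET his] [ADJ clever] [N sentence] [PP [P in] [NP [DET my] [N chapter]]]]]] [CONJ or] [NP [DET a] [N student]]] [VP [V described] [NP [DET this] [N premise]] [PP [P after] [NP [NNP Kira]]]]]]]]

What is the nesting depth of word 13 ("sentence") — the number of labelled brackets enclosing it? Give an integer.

9

Counting open brackets not yet closed at "sentence": [S [VP [SBAR [S [NP [NP [PP [NP [N = 9.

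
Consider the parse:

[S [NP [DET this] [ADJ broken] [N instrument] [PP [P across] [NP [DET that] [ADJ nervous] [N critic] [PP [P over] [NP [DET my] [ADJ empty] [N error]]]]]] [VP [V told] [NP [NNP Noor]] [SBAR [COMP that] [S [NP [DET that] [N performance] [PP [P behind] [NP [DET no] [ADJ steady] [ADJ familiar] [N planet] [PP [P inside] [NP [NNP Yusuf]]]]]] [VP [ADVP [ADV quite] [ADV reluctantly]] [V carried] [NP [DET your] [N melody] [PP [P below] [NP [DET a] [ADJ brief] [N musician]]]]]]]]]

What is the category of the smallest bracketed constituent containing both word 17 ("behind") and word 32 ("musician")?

The smallest bracket enclosing both words is [S that performance behind no steady familiar planet inside Yusuf quite reluctantly carried your melody below a brief musician], so the label is S.

S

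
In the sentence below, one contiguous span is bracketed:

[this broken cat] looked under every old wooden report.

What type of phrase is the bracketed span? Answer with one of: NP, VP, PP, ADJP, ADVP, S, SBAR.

The bracketed span "this broken cat" is headed by "cat", making it a noun phrase (NP).

NP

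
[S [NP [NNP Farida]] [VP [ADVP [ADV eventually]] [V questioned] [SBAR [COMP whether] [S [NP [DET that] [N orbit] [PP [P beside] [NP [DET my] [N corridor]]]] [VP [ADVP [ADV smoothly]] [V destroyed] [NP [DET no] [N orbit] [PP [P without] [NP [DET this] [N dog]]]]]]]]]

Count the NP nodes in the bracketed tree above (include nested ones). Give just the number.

5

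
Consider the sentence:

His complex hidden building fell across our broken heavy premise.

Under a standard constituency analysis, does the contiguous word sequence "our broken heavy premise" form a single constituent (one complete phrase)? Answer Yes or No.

Yes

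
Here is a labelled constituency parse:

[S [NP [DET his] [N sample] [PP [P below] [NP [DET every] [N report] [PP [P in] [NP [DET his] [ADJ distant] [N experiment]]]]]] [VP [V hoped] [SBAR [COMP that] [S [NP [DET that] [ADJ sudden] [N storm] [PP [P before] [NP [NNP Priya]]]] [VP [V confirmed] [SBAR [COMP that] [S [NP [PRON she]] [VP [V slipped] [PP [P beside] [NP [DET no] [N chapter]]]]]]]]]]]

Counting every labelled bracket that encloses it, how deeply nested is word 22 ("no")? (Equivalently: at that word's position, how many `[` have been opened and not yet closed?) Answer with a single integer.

Path from the root down to the word: S → VP → SBAR → S → VP → SBAR → S → VP → PP → NP → DET. That is 11 enclosing brackets.

11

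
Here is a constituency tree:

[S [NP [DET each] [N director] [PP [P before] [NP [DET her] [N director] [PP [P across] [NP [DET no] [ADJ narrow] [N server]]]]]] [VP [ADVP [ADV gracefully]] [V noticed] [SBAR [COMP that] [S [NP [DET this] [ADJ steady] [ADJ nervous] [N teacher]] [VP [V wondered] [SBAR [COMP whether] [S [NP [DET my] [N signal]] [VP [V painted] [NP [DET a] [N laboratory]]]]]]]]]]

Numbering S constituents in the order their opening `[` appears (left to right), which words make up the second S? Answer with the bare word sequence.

this steady nervous teacher wondered whether my signal painted a laboratory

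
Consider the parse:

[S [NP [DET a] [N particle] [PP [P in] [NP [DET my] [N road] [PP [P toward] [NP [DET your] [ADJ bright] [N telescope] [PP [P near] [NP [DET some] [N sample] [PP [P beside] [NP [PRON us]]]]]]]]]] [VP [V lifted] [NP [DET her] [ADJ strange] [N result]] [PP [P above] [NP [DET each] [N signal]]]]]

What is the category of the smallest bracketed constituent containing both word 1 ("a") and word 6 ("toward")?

NP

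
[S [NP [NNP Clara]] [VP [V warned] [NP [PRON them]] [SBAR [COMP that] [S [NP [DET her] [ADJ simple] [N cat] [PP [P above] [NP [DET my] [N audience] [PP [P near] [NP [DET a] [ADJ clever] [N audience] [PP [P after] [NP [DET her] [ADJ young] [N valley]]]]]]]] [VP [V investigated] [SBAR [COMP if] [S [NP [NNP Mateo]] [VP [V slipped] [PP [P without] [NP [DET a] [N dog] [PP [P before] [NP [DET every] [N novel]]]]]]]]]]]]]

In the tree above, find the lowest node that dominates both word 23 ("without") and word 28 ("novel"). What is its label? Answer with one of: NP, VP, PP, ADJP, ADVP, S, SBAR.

Word 23 lies under S → VP → SBAR → S → VP → SBAR → S → VP → PP → P; word 28 lies under S → VP → SBAR → S → VP → SBAR → S → VP → PP → NP → PP → NP → N. The lowest shared node is the PP.

PP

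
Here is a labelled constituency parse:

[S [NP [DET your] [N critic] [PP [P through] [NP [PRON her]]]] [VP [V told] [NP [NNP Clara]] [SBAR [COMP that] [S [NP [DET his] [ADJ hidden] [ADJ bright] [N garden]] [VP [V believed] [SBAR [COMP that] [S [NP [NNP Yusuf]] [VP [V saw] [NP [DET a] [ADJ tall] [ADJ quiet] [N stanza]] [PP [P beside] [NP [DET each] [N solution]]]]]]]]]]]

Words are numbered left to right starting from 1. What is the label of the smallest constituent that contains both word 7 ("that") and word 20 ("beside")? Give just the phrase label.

SBAR

The smallest bracket enclosing both words is [SBAR that his hidden bright garden believed that Yusuf saw a tall quiet stanza beside each solution], so the label is SBAR.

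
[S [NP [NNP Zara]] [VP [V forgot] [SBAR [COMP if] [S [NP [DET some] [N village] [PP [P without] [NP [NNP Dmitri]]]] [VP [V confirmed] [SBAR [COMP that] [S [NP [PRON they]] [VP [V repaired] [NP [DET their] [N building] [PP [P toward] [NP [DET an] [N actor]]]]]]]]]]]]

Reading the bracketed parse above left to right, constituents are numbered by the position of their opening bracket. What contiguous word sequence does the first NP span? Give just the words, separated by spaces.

Zara

Opening `[NP` markers occur at word positions 1, 4, 7, 10, 12, 15; the first of these opens the constituent [NP Zara].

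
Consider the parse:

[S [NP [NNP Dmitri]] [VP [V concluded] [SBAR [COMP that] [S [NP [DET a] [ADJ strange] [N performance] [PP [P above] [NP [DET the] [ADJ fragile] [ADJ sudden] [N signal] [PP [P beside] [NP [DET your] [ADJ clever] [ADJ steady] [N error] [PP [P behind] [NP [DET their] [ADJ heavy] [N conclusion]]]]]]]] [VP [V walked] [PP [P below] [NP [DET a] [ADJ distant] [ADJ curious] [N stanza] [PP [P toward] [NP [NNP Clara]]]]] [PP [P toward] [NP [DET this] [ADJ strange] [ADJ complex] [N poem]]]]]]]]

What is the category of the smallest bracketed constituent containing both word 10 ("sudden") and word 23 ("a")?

Word 10 lies under S → VP → SBAR → S → NP → PP → NP → ADJ; word 23 lies under S → VP → SBAR → S → VP → PP → NP → DET. The lowest shared node is the S.

S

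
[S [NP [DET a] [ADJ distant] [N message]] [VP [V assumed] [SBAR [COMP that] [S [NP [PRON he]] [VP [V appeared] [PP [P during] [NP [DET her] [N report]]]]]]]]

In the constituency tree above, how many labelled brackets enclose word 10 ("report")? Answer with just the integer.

Counting open brackets not yet closed at "report": [S [VP [SBAR [S [VP [PP [NP [N = 8.

8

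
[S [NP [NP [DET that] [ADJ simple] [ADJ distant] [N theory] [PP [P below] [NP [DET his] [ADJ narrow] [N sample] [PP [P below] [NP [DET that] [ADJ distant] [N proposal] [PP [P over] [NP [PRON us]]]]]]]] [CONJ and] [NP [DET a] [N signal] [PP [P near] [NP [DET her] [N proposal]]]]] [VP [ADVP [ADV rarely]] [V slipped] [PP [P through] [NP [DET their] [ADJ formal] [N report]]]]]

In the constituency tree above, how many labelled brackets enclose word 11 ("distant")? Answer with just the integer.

8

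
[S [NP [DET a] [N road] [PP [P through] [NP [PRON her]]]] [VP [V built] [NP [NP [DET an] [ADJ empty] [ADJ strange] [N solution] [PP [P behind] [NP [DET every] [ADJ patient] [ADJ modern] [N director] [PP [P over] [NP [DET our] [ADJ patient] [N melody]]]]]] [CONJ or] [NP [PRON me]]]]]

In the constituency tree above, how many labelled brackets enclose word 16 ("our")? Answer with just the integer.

The word sits inside DET, which is inside NP, inside PP, inside NP, inside PP, inside NP, inside NP, inside VP, inside S — 9 brackets in all.

9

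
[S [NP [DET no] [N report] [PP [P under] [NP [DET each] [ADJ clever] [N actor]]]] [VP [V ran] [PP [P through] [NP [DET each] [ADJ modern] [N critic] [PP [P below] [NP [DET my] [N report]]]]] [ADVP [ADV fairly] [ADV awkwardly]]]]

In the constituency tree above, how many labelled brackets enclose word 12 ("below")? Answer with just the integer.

Counting open brackets not yet closed at "below": [S [VP [PP [NP [PP [P = 6.

6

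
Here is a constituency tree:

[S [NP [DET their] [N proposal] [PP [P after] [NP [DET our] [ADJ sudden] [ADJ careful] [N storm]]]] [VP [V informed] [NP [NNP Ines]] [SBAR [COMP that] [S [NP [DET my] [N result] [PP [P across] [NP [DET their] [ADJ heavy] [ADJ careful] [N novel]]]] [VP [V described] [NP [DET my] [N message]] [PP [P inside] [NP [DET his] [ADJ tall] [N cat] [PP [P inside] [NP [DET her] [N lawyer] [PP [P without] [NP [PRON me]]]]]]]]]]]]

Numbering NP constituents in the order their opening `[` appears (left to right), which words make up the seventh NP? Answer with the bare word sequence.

The NP opening brackets appear, in order, over: "their proposal after our sudden careful storm"; "our sudden careful storm"; "Ines"; "my result across their heavy careful novel"; "their heavy careful novel"; "my message"; "his tall cat inside her lawyer without me"; "her lawyer without me"; "me". The seventh one spans "his tall cat inside her lawyer without me".

his tall cat inside her lawyer without me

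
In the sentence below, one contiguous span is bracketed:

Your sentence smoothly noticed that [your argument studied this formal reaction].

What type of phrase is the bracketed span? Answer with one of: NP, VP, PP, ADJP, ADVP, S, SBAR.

The span is built around the head "studied" — a clause (S).

S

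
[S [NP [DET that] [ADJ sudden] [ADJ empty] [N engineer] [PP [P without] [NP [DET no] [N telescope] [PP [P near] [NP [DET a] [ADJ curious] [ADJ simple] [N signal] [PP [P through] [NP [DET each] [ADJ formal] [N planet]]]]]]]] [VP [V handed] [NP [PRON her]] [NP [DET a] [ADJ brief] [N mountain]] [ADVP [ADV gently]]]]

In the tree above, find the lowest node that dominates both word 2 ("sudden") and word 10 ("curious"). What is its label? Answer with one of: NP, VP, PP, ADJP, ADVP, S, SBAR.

NP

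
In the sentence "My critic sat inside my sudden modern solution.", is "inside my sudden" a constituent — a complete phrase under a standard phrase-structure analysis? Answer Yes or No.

No

The sequence begins inside the preposition "inside" and ends inside the noun phrase "my sudden modern solution"; it crosses a phrase boundary, so no single node in the tree spans exactly those words.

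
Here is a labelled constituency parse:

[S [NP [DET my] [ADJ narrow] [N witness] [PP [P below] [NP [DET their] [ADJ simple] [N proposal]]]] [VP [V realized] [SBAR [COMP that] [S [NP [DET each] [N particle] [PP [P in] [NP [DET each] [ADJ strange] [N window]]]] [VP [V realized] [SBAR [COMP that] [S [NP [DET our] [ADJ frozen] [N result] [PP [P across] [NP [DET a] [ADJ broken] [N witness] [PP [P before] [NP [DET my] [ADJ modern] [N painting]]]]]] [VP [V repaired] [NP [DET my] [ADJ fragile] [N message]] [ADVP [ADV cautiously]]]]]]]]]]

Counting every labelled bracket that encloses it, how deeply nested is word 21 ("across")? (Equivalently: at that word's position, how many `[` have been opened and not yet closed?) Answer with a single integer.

10

The word sits inside P, which is inside PP, inside NP, inside S, inside SBAR, inside VP, inside S, inside SBAR, inside VP, inside S — 10 brackets in all.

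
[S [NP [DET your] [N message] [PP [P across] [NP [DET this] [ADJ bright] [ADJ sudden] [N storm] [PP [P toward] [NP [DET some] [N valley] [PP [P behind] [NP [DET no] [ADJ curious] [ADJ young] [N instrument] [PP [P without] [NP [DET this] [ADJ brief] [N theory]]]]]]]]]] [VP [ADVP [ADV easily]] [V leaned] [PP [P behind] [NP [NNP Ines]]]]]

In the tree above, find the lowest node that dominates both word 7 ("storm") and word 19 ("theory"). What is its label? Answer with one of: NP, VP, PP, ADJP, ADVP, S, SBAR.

Word 7 lies under S → NP → PP → NP → N; word 19 lies under S → NP → PP → NP → PP → NP → PP → NP → PP → NP → N. The lowest shared node is the NP.

NP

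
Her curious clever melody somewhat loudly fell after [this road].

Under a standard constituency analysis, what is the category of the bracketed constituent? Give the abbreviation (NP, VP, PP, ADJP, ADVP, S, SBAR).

NP

"road" is the head of the bracketed span, so the span is a noun phrase: NP.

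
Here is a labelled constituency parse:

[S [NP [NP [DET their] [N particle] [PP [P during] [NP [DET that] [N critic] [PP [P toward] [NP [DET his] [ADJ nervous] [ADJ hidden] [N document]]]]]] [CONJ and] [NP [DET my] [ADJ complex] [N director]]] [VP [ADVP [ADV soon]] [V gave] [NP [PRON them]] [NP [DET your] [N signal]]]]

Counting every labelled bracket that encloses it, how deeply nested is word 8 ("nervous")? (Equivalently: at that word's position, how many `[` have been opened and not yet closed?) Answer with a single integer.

8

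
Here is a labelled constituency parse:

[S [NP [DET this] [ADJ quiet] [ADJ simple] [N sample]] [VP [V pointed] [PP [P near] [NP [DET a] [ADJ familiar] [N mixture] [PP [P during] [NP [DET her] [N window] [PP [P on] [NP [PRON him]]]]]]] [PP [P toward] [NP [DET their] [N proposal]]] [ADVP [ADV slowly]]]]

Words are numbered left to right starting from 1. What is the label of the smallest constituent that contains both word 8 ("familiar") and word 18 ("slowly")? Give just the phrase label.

VP

Both words fall inside [VP pointed near a familiar mixture during her window on him toward their proposal slowly] (words 5–18), and no smaller constituent contains them both. Label: VP.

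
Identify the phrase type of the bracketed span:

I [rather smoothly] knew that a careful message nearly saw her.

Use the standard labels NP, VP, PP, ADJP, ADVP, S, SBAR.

ADVP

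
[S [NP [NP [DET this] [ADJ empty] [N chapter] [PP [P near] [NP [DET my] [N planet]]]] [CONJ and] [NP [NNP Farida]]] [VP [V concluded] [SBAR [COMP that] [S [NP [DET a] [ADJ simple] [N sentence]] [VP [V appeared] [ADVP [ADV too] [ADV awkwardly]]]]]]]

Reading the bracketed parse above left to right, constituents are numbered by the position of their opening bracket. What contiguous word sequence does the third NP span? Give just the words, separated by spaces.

my planet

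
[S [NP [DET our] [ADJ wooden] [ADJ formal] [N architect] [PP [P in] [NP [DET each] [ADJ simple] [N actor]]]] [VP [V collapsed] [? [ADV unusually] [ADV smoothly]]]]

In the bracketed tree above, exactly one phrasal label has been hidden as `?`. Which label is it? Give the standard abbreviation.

ADVP

Looking at what the `?` directly dominates — ADV 'unusually', ADV 'smoothly' — this is an adverb phrase (ADVP).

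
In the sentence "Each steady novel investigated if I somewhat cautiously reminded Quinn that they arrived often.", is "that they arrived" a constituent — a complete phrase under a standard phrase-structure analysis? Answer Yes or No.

The sequence begins inside the complementizer "that" and ends inside the clause "they arrived often"; it crosses a phrase boundary, so no single node in the tree spans exactly those words.

No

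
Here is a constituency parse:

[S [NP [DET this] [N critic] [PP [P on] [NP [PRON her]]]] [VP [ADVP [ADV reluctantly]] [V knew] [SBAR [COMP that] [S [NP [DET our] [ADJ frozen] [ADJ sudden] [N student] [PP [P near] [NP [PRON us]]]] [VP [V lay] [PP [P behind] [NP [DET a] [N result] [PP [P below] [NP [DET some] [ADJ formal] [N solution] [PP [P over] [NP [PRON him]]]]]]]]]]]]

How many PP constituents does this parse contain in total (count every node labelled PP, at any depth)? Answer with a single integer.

5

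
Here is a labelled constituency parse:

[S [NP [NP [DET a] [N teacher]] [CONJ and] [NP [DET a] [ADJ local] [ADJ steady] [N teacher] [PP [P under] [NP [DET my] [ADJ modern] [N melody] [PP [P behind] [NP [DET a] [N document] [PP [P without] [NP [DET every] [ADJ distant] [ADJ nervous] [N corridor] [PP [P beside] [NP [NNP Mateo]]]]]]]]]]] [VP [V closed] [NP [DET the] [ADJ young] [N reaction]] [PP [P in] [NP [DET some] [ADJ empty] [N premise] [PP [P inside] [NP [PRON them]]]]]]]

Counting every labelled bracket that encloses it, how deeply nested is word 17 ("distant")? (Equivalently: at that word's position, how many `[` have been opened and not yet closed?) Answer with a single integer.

10

The word sits inside ADJ, which is inside NP, inside PP, inside NP, inside PP, inside NP, inside PP, inside NP, inside NP, inside S — 10 brackets in all.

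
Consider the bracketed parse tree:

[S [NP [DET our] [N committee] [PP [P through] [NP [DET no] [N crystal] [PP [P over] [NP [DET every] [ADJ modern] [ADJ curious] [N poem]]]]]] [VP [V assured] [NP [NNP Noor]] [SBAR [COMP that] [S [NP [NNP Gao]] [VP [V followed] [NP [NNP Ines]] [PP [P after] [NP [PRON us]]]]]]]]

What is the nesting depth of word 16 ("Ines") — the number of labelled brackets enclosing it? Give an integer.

7

Counting open brackets not yet closed at "Ines": [S [VP [SBAR [S [VP [NP [NNP = 7.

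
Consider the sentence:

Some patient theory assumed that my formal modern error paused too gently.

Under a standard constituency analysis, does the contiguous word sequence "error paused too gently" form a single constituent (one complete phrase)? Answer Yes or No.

No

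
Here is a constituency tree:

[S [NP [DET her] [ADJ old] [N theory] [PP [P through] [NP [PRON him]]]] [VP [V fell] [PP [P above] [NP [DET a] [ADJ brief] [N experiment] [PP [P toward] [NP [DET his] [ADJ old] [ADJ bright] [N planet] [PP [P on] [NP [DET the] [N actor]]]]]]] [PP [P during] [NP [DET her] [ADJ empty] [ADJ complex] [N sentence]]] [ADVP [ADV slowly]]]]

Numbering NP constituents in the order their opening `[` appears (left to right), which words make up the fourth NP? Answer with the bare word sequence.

his old bright planet on the actor

The NP opening brackets appear, in order, over: "her old theory through him"; "him"; "a brief experiment toward his old bright planet on the actor"; "his old bright planet on the actor"; "the actor"; "her empty complex sentence". The fourth one spans "his old bright planet on the actor".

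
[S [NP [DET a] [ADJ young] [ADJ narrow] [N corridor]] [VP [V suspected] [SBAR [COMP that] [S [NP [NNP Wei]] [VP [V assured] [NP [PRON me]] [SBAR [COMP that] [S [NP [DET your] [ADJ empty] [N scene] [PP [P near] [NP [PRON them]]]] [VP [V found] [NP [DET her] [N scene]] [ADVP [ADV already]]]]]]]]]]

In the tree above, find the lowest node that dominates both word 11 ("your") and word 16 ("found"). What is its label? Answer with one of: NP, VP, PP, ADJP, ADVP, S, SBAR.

Word 11 lies under S → VP → SBAR → S → VP → SBAR → S → NP → DET; word 16 lies under S → VP → SBAR → S → VP → SBAR → S → VP → V. The lowest shared node is the S.

S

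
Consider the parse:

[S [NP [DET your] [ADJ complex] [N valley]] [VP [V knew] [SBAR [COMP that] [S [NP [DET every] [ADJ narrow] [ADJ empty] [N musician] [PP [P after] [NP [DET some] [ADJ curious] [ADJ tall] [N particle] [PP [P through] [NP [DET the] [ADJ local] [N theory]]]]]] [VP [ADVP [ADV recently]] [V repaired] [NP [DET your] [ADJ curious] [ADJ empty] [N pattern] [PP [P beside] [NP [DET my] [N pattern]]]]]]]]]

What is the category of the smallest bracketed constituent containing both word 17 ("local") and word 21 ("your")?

S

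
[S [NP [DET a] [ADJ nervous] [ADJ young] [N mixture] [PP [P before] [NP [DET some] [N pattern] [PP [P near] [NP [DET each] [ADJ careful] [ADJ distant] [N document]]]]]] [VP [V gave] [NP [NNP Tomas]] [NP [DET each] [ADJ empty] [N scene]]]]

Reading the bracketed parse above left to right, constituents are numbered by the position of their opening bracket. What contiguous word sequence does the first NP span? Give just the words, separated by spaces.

The NP opening brackets appear, in order, over: "a nervous young mixture before some pattern near each careful distant document"; "some pattern near each careful distant document"; "each careful distant document"; "Tomas"; "each empty scene". The first one spans "a nervous young mixture before some pattern near each careful distant document".

a nervous young mixture before some pattern near each careful distant document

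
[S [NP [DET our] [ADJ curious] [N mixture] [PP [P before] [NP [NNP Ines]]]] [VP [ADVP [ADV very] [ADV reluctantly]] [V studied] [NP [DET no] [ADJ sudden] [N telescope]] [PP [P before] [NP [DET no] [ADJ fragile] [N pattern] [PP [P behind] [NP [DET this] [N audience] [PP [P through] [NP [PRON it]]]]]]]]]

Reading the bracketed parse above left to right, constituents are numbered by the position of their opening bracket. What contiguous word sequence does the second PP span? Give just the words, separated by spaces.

before no fragile pattern behind this audience through it

The PP opening brackets appear, in order, over: "before Ines"; "before no fragile pattern behind this audience through it"; "behind this audience through it"; "through it". The second one spans "before no fragile pattern behind this audience through it".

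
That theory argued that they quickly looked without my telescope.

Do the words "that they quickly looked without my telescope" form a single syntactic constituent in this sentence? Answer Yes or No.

Yes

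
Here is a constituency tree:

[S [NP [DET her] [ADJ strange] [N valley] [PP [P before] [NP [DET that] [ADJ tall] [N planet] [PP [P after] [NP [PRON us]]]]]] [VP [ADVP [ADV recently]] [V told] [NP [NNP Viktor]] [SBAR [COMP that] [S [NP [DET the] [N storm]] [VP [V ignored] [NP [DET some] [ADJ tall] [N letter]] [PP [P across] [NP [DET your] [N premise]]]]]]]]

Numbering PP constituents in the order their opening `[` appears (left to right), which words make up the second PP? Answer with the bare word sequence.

after us

In left-to-right order the PP constituents are "before that tall planet after us"; "after us"; "across your premise". Number 2 is "after us".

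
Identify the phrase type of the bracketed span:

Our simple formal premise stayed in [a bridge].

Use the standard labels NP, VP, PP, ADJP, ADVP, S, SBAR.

NP

"bridge" is the head of the bracketed span, so the span is a noun phrase: NP.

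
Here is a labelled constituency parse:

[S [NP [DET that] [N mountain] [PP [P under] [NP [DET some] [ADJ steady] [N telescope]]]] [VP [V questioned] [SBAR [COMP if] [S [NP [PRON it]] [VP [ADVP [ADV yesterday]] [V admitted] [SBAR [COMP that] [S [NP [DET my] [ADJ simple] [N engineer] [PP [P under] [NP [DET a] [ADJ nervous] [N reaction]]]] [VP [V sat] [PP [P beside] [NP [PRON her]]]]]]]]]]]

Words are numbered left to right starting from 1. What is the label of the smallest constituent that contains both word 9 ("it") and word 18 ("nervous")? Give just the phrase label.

S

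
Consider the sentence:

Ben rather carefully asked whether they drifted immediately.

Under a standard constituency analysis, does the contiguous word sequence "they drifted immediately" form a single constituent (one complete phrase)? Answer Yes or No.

The sequence corresponds to a single S node — the clause "they drifted immediately".

Yes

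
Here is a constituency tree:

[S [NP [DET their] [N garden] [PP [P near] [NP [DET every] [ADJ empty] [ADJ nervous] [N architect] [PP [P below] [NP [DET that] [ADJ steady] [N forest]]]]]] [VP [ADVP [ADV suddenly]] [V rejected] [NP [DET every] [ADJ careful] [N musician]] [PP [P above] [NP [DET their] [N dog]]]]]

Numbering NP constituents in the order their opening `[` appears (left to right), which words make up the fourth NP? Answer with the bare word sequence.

every careful musician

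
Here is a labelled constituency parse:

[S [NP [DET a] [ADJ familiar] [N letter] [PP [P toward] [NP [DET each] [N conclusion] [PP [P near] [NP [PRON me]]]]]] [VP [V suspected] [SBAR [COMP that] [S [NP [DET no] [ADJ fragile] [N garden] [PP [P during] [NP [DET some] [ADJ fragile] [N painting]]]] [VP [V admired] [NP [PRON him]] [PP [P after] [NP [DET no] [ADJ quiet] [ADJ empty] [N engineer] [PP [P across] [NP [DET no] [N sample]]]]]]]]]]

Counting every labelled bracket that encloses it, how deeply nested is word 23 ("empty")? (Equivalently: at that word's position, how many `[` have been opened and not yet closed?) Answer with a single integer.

8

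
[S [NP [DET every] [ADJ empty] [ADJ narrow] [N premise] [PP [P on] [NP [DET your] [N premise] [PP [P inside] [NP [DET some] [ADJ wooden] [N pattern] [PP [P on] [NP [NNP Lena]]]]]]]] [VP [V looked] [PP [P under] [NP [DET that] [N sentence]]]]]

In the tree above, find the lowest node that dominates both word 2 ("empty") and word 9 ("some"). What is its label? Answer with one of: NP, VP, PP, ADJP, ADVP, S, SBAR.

NP

Word 2 lies under S → NP → ADJ; word 9 lies under S → NP → PP → NP → PP → NP → DET. The lowest shared node is the NP.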